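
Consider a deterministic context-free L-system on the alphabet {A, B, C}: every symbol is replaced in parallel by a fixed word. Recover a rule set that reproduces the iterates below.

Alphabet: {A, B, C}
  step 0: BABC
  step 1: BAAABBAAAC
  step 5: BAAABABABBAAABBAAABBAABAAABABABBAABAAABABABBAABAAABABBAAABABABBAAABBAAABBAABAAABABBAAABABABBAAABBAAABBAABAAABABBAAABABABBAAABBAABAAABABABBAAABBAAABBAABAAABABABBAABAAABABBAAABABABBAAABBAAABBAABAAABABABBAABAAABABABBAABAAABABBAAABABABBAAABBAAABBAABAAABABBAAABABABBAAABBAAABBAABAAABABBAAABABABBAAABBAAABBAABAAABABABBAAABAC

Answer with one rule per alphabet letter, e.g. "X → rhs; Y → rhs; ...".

  step 0 ⇒ step 1: BABC ⇒ BAA·AB·BAA·AC
    A ↦ AB
    B ↦ BAA
    C ↦ AC

A->AB, B->BAA, C->AC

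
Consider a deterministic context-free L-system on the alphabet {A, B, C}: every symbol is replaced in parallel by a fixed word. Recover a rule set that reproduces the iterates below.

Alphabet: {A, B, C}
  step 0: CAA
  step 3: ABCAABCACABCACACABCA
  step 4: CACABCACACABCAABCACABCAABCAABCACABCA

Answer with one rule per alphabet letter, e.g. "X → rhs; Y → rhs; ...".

A->CA, B->C, C->AB

  step 3 ⇒ step 4: ABCAABCACABCACACABCA ⇒ CA·C·AB·CA·CA·C·AB·CA·AB·CA·C·AB·CA·AB·CA·AB·CA·C·AB·CA
    A ↦ CA
    B ↦ C
    C ↦ AB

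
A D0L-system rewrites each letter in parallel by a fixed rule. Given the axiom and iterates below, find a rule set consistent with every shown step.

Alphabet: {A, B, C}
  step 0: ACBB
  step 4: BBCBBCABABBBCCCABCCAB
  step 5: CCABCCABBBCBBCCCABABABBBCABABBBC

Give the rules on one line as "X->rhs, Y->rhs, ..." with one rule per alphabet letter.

  step 4 ⇒ step 5: BBCBBCABABBBCCCABCCAB ⇒ C·C·AB·C·C·AB·BB·C·BB·C·C·C·AB·AB·AB·BB·C·AB·AB·BB·C
    A ↦ BB
    B ↦ C
    C ↦ AB

A->BB, B->C, C->AB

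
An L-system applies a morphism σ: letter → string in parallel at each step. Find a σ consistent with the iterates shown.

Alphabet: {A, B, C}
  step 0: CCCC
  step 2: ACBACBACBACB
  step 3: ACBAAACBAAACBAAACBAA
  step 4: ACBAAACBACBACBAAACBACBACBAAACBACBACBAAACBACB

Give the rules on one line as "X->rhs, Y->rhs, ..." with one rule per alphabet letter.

A->ACB, B->A, C->A

  step 3 ⇒ step 4: ACBAAACBAAACBAAACBAA ⇒ ACB·A·A·ACB·ACB·ACB·A·A·ACB·ACB·ACB·A·A·ACB·ACB·ACB·A·A·ACB·ACB
    A ↦ ACB
    B ↦ A
    C ↦ A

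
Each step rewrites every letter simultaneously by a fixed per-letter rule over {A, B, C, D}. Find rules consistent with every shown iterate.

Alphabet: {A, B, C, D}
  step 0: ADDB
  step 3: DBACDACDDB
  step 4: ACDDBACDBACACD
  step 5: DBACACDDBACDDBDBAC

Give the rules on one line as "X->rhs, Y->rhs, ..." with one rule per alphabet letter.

A->D, B->D, C->B, D->AC

  step 4 ⇒ step 5: ACDDBACDBACACD ⇒ D·B·AC·AC·D·D·B·AC·D·D·B·D·B·AC
    A ↦ D
    B ↦ D
    C ↦ B
    D ↦ AC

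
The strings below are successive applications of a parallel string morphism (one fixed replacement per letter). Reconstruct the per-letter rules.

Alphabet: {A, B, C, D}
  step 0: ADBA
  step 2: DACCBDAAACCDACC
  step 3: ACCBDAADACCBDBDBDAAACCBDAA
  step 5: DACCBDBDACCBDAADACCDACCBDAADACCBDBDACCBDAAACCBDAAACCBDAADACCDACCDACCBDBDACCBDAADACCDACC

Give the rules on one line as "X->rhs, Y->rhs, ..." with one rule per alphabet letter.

  step 2 ⇒ step 3: DACCBDAAACCDACC ⇒ ACC·BD·A·A·D·ACC·BD·BD·BD·A·A·ACC·BD·A·A
    A ↦ BD
    B ↦ D
    C ↦ A
    D ↦ ACC

A->BD, B->D, C->A, D->ACC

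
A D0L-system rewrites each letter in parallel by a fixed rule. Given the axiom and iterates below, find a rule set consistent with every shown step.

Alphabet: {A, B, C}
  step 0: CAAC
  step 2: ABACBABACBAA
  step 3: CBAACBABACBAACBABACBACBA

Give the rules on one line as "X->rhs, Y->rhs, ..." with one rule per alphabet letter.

  step 2 ⇒ step 3: ABACBABACBAA ⇒ CBA·A·CBA·B·A·CBA·A·CBA·B·A·CBA·CBA
    A ↦ CBA
    B ↦ A
    C ↦ B

A->CBA, B->A, C->B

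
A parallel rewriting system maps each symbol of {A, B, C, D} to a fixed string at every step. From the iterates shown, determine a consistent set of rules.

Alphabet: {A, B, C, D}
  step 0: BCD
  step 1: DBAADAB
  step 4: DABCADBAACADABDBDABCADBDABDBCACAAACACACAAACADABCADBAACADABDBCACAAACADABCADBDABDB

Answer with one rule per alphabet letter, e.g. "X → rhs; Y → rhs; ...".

  step 0 ⇒ step 1: BCD ⇒ DB·AA·DAB
    B ↦ DB
    C ↦ AA
    D ↦ DAB
    A ↦ CA  (constrained at step 1)

A->CA, B->DB, C->AA, D->DAB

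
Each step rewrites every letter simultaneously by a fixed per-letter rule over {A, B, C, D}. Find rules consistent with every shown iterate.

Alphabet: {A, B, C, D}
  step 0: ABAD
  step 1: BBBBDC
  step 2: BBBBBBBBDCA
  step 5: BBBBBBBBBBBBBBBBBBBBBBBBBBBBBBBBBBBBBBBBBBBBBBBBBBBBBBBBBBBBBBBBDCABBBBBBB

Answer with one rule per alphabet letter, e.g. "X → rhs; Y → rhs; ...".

A->B, B->BB, C->A, D->DC

  step 1 ⇒ step 2: BBBBDC ⇒ BB·BB·BB·BB·DC·A
    B ↦ BB
    C ↦ A
    D ↦ DC
  step 0 ⇒ step 1: ABAD ⇒ B·BB·B·DC
    A ↦ B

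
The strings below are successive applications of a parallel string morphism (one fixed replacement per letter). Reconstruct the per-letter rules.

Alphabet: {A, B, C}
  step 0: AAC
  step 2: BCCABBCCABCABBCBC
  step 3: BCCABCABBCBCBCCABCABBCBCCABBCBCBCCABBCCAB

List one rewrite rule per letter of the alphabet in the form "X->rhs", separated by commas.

A->BC, B->BC, C->CAB

  step 2 ⇒ step 3: BCCABBCCABCABBCBC ⇒ BC·CAB·CAB·BC·BC·BC·CAB·CAB·BC·BC·CAB·BC·BC·BC·CAB·BC·CAB
    A ↦ BC
    B ↦ BC
    C ↦ CAB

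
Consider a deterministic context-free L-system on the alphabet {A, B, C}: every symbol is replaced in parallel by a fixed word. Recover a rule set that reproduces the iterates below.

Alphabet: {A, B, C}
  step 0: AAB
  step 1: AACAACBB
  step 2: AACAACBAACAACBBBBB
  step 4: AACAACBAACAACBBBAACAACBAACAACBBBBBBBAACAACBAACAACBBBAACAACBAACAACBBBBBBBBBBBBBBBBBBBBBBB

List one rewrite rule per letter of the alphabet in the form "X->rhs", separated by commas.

A->AAC, B->BB, C->B

  step 1 ⇒ step 2: AACAACBB ⇒ AAC·AAC·B·AAC·AAC·B·BB·BB
    A ↦ AAC
    B ↦ BB
    C ↦ B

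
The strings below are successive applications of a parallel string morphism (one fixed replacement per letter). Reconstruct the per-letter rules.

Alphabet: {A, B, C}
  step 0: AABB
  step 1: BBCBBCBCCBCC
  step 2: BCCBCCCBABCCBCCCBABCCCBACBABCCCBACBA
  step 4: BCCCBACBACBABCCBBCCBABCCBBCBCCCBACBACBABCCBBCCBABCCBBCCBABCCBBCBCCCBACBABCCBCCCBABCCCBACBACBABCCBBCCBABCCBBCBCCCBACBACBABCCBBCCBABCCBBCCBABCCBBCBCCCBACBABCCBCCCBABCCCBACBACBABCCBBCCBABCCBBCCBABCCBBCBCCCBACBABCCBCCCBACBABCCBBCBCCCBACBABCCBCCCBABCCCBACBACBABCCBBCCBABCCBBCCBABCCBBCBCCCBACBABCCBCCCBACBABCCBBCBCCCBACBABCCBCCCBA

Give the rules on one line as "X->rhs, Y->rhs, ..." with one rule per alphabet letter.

  step 1 ⇒ step 2: BBCBBCBCCBCC ⇒ BCC·BCC·CBA·BCC·BCC·CBA·BCC·CBA·CBA·BCC·CBA·CBA
    B ↦ BCC
    C ↦ CBA
  step 0 ⇒ step 1: AABB ⇒ BBC·BBC·BCC·BCC
    A ↦ BBC

A->BBC, B->BCC, C->CBA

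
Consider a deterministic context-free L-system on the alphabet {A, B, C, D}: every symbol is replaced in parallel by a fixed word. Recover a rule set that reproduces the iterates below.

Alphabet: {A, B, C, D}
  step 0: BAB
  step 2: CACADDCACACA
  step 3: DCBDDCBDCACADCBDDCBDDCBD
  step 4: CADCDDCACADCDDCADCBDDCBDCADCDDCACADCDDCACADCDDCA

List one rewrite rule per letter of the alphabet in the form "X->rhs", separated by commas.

A->BD, B->DD, C->DC, D->CA

  step 3 ⇒ step 4: DCBDDCBDCACADCBDDCBDDCBD ⇒ CA·DC·DD·CA·CA·DC·DD·CA·DC·BD·DC·BD·CA·DC·DD·CA·CA·DC·DD·CA·CA·DC·DD·CA
    A ↦ BD
    B ↦ DD
    C ↦ DC
    D ↦ CA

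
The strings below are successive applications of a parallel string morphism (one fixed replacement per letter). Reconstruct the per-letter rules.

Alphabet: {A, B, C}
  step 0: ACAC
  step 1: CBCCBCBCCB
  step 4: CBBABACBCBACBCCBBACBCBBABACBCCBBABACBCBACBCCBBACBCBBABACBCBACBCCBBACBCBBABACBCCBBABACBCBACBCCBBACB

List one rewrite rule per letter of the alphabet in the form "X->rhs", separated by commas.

A->CBC, B->BA, C->CB

  step 0 ⇒ step 1: ACAC ⇒ CBC·CB·CBC·CB
    A ↦ CBC
    C ↦ CB
    B ↦ BA  (constrained at step 1)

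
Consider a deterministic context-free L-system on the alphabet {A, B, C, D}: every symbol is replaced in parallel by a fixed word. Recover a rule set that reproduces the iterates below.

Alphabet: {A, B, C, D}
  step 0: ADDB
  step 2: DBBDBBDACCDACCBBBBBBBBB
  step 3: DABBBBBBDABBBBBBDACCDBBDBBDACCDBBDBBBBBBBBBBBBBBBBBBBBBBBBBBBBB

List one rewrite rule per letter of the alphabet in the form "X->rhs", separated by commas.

  step 2 ⇒ step 3: DBBDBBDACCDACCBBBBBBBBB ⇒ DA·BBB·BBB·DA·BBB·BBB·DA·CC·DBB·DBB·DA·CC·DBB·DBB·BBB·BBB·BBB·BBB·BBB·BBB·BBB·BBB·BBB
    A ↦ CC
    B ↦ BBB
    C ↦ DBB
    D ↦ DA

A->CC, B->BBB, C->DBB, D->DA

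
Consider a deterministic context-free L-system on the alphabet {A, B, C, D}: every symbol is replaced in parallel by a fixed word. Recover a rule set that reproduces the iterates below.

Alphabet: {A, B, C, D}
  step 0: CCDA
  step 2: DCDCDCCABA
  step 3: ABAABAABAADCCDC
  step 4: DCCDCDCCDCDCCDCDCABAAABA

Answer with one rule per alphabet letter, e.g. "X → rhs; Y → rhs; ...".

A->DC, B->C, C->A, D->AB

  step 3 ⇒ step 4: ABAABAABAADCCDC ⇒ DC·C·DC·DC·C·DC·DC·C·DC·DC·AB·A·A·AB·A
    A ↦ DC
    B ↦ C
    C ↦ A
    D ↦ AB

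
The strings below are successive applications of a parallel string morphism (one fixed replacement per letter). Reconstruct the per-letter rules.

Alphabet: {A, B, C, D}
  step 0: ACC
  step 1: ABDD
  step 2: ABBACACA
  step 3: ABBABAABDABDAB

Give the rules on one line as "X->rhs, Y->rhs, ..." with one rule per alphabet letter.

A->AB, B->BA, C->D, D->CA

  step 2 ⇒ step 3: ABBACACA ⇒ AB·BA·BA·AB·D·AB·D·AB
    A ↦ AB
    B ↦ BA
    C ↦ D
  step 1 ⇒ step 2: ABDD ⇒ AB·BA·CA·CA
    D ↦ CA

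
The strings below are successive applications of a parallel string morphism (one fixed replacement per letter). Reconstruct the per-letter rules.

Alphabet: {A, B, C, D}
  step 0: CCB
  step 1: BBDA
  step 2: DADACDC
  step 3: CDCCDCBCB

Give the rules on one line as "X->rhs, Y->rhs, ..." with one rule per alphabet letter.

A->DC, B->DA, C->B, D->C

  step 2 ⇒ step 3: DADACDC ⇒ C·DC·C·DC·B·C·B
    A ↦ DC
    C ↦ B
    D ↦ C
  step 0 ⇒ step 1: CCB ⇒ B·B·DA
    B ↦ DA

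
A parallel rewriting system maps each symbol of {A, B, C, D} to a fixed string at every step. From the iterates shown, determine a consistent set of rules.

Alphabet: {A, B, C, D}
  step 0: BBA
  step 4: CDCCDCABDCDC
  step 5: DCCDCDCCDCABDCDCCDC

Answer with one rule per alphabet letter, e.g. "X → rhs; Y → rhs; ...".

A->AB, B->D, C->DC, D->C

  step 4 ⇒ step 5: CDCCDCABDCDC ⇒ DC·C·DC·DC·C·DC·AB·D·C·DC·C·DC
    A ↦ AB
    B ↦ D
    C ↦ DC
    D ↦ C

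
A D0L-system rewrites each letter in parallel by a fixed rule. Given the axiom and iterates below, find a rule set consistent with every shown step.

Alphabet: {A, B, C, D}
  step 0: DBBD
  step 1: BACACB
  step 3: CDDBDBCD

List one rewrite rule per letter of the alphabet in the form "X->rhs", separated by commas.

A->C, B->AC, C->D, D->B

  step 0 ⇒ step 1: DBBD ⇒ B·AC·AC·B
    B ↦ AC
    D ↦ B
    A ↦ C  (constrained at step 1)
    C ↦ D  (constrained at step 1)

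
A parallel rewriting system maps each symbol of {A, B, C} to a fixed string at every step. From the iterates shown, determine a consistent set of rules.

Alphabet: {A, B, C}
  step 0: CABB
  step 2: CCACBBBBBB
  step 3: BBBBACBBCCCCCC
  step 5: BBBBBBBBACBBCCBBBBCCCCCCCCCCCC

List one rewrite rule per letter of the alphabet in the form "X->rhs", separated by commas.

  step 2 ⇒ step 3: CCACBBBBBB ⇒ BB·BB·AC·BB·C·C·C·C·C·C
    A ↦ AC
    B ↦ C
    C ↦ BB

A->AC, B->C, C->BB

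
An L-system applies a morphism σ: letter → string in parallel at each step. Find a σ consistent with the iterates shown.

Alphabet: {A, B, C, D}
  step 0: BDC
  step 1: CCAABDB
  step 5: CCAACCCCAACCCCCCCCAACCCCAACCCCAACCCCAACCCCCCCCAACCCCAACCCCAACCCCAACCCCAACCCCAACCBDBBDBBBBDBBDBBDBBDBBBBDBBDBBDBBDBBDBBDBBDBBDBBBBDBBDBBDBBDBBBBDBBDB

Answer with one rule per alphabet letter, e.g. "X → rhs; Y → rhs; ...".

  step 0 ⇒ step 1: BDC ⇒ CC·AA·BDB
    B ↦ CC
    C ↦ BDB
    D ↦ AA
    A ↦ B  (constrained at step 1)

A->B, B->CC, C->BDB, D->AA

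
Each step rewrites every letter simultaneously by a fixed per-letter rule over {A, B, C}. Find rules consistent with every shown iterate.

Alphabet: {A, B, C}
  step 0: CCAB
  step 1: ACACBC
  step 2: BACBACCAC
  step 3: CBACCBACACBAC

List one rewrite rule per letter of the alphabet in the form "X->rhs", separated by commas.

  step 2 ⇒ step 3: BACBACCAC ⇒ C·B·AC·C·B·AC·AC·B·AC
    A ↦ B
    B ↦ C
    C ↦ AC

A->B, B->C, C->AC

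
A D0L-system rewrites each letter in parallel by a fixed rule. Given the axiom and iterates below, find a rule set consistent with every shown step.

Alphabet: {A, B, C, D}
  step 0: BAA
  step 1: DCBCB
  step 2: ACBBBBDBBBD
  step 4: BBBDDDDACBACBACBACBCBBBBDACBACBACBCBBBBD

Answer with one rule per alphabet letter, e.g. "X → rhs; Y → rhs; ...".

A->CB, B->D, C->BBB, D->ACB

  step 1 ⇒ step 2: DCBCB ⇒ ACB·BBB·D·BBB·D
    B ↦ D
    C ↦ BBB
    D ↦ ACB
  step 0 ⇒ step 1: BAA ⇒ D·CB·CB
    A ↦ CB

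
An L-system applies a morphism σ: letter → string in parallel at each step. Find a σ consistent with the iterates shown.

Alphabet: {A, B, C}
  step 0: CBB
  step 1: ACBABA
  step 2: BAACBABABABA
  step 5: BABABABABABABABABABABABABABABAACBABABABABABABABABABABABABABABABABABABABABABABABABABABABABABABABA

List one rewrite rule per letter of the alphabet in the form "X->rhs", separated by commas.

A->BA, B->BA, C->AC

  step 1 ⇒ step 2: ACBABA ⇒ BA·AC·BA·BA·BA·BA
    A ↦ BA
    B ↦ BA
    C ↦ AC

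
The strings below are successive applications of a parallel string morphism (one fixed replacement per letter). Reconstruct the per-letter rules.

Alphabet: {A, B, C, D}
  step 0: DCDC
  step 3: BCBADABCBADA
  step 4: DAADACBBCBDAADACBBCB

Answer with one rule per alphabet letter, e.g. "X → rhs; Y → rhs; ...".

  step 3 ⇒ step 4: BCBADABCBADA ⇒ DA·A·DA·CB·B·CB·DA·A·DA·CB·B·CB
    A ↦ CB
    B ↦ DA
    C ↦ A
    D ↦ B

A->CB, B->DA, C->A, D->B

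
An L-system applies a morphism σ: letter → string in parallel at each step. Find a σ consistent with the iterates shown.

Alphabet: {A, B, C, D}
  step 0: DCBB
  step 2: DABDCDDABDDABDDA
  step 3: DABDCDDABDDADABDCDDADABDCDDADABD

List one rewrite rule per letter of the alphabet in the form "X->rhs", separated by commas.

A->BD, B->CD, C->BD, D->DA

  step 2 ⇒ step 3: DABDCDDABDDABDDA ⇒ DA·BD·CD·DA·BD·DA·DA·BD·CD·DA·DA·BD·CD·DA·DA·BD
    A ↦ BD
    B ↦ CD
    C ↦ BD
    D ↦ DA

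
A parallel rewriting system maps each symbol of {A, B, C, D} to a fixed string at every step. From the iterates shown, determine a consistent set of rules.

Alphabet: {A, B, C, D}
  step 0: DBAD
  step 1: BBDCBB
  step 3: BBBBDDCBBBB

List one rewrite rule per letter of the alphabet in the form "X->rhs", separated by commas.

  step 0 ⇒ step 1: DBAD ⇒ BB·D·C·BB
    A ↦ C
    B ↦ D
    D ↦ BB
    C ↦ A  (constrained at step 1)

A->C, B->D, C->A, D->BB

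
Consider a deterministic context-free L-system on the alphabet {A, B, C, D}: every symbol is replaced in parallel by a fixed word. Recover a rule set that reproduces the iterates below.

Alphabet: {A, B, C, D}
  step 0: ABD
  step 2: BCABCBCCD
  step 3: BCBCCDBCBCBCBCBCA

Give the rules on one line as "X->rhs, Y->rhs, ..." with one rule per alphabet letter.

A->CD, B->BC, C->BC, D->A

  step 2 ⇒ step 3: BCABCBCCD ⇒ BC·BC·CD·BC·BC·BC·BC·BC·A
    A ↦ CD
    B ↦ BC
    C ↦ BC
    D ↦ A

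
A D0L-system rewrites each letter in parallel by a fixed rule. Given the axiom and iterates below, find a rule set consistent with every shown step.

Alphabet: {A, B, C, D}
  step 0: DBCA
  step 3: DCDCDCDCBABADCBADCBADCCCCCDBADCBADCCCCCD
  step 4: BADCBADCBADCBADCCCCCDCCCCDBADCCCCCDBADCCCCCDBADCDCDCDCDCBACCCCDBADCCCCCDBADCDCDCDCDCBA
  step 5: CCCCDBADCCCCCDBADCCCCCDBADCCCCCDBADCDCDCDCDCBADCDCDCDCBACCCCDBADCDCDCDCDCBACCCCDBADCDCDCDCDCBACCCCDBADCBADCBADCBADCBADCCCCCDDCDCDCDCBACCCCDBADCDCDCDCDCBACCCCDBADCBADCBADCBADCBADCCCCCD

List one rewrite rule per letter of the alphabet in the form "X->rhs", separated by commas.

  step 4 ⇒ step 5: BADCBADCBADCBADCCCCCDCCCCDBADCCCCCDBADCCCCCDBADCDCDCDCDCBACCCCDBADCCCCCDBADCDCDCDCDCBA ⇒ CCC·CD·BA·DC·CCC·CD·BA·DC·CCC·CD·BA·DC·CCC·CD·BA·DC·DC·DC·DC·DC·BA·DC·DC·DC·DC·BA·CCC·CD·BA·DC·DC·DC·DC·DC·BA·CCC·CD·BA·DC·DC·DC·DC·DC·BA·CCC·CD·BA·DC·BA·DC·BA·DC·BA·DC·BA·DC·CCC·CD·DC·DC·DC·DC·BA·CCC·CD·BA·DC·DC·DC·DC·DC·BA·CCC·CD·BA·DC·BA·DC·BA·DC·BA·DC·BA·DC·CCC·CD
    A ↦ CD
    B ↦ CCC
    C ↦ DC
    D ↦ BA

A->CD, B->CCC, C->DC, D->BA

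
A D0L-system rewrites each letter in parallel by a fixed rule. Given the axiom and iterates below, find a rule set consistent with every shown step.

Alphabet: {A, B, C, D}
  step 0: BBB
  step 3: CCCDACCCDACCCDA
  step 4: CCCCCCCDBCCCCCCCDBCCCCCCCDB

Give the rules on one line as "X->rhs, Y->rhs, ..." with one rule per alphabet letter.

  step 3 ⇒ step 4: CCCDACCCDACCCDA ⇒ CC·CC·CC·C·DB·CC·CC·CC·C·DB·CC·CC·CC·C·DB
    A ↦ DB
    C ↦ CC
    D ↦ C
    B ↦ DA  (constrained at step 0)

A->DB, B->DA, C->CC, D->C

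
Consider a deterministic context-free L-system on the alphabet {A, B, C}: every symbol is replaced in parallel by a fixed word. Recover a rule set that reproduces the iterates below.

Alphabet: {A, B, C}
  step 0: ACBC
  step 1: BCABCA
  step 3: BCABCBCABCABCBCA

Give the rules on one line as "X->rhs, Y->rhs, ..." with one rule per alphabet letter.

A->BC, B->BC, C->A

  step 0 ⇒ step 1: ACBC ⇒ BC·A·BC·A
    A ↦ BC
    B ↦ BC
    C ↦ A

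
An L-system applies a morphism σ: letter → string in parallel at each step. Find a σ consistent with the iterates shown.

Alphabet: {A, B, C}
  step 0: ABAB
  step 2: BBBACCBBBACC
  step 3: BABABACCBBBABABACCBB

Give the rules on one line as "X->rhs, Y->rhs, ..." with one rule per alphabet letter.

  step 2 ⇒ step 3: BBBACCBBBACC ⇒ BA·BA·BA·CC·B·B·BA·BA·BA·CC·B·B
    A ↦ CC
    B ↦ BA
    C ↦ B

A->CC, B->BA, C->B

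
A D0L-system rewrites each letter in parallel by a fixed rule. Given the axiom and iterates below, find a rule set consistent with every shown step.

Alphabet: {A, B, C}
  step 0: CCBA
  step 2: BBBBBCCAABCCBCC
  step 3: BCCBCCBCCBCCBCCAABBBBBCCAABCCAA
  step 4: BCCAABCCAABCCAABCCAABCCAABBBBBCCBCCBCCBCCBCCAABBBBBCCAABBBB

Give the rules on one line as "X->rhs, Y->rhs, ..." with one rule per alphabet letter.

  step 3 ⇒ step 4: BCCBCCBCCBCCBCCAABBBBBCCAABCCAA ⇒ BCC·A·A·BCC·A·A·BCC·A·A·BCC·A·A·BCC·A·A·BB·BB·BCC·BCC·BCC·BCC·BCC·A·A·BB·BB·BCC·A·A·BB·BB
    A ↦ BB
    B ↦ BCC
    C ↦ A

A->BB, B->BCC, C->A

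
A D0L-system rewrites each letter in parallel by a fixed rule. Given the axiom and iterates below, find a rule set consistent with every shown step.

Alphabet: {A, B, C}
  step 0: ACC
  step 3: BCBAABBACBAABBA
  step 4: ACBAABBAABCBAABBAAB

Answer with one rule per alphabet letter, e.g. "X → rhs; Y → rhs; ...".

  step 3 ⇒ step 4: BCBAABBACBAABBA ⇒ A·CBA·A·B·B·A·A·B·CBA·A·B·B·A·A·B
    A ↦ B
    B ↦ A
    C ↦ CBA

A->B, B->A, C->CBA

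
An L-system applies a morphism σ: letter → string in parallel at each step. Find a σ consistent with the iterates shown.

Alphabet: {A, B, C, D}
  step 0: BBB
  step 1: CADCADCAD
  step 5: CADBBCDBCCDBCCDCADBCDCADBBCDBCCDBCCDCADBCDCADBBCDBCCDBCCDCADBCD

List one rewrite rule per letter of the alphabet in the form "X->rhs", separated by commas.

A->C, B->CAD, C->B, D->CD

  step 0 ⇒ step 1: BBB ⇒ CAD·CAD·CAD
    B ↦ CAD
    A ↦ C  (constrained at step 1)
    C ↦ B  (constrained at step 1)
    D ↦ CD  (constrained at step 1)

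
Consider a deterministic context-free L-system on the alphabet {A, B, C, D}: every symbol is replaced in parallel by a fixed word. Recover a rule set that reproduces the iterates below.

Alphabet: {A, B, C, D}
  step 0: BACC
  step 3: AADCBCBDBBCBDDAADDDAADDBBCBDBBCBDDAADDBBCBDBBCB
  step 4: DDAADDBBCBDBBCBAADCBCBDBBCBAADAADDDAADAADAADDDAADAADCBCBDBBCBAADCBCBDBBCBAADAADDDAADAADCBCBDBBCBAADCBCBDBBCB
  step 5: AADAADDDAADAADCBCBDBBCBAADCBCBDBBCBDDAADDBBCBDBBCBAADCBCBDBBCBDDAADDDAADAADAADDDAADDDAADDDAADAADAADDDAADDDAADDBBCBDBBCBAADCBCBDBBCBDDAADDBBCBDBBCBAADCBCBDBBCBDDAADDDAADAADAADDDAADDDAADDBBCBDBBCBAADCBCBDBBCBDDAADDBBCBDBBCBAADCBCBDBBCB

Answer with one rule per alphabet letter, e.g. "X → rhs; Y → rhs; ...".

A->D, B->CB, C->DBB, D->AAD

  step 4 ⇒ step 5: DDAADDBBCBDBBCBAADCBCBDBBCBAADAADDDAADAADAADDDAADAADCBCBDBBCBAADCBCBDBBCBAADAADDDAADAADCBCBDBBCBAADCBCBDBBCB ⇒ AAD·AAD·D·D·AAD·AAD·CB·CB·DBB·CB·AAD·CB·CB·DBB·CB·D·D·AAD·DBB·CB·DBB·CB·AAD·CB·CB·DBB·CB·D·D·AAD·D·D·AAD·AAD·AAD·D·D·AAD·D·D·AAD·D·D·AAD·AAD·AAD·D·D·AAD·D·D·AAD·DBB·CB·DBB·CB·AAD·CB·CB·DBB·CB·D·D·AAD·DBB·CB·DBB·CB·AAD·CB·CB·DBB·CB·D·D·AAD·D·D·AAD·AAD·AAD·D·D·AAD·D·D·AAD·DBB·CB·DBB·CB·AAD·CB·CB·DBB·CB·D·D·AAD·DBB·CB·DBB·CB·AAD·CB·CB·DBB·CB
    A ↦ D
    B ↦ CB
    C ↦ DBB
    D ↦ AAD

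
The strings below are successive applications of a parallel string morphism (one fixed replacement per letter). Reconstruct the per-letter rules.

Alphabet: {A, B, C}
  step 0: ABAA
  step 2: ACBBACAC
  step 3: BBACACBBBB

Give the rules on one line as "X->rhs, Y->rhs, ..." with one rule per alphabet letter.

  step 2 ⇒ step 3: ACBBACAC ⇒ B·B·AC·AC·B·B·B·B
    A ↦ B
    B ↦ AC
    C ↦ B

A->B, B->AC, C->B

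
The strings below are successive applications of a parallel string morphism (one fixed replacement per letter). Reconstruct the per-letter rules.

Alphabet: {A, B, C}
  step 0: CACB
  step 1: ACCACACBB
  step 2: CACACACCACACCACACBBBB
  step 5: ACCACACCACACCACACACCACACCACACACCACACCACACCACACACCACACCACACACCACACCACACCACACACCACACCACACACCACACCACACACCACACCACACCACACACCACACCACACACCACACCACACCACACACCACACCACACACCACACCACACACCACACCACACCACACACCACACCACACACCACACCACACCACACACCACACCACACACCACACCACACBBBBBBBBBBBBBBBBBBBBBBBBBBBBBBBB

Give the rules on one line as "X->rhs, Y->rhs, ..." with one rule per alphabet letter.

A->CAC, B->BB, C->AC

  step 1 ⇒ step 2: ACCACACBB ⇒ CAC·AC·AC·CAC·AC·CAC·AC·BB·BB
    A ↦ CAC
    B ↦ BB
    C ↦ AC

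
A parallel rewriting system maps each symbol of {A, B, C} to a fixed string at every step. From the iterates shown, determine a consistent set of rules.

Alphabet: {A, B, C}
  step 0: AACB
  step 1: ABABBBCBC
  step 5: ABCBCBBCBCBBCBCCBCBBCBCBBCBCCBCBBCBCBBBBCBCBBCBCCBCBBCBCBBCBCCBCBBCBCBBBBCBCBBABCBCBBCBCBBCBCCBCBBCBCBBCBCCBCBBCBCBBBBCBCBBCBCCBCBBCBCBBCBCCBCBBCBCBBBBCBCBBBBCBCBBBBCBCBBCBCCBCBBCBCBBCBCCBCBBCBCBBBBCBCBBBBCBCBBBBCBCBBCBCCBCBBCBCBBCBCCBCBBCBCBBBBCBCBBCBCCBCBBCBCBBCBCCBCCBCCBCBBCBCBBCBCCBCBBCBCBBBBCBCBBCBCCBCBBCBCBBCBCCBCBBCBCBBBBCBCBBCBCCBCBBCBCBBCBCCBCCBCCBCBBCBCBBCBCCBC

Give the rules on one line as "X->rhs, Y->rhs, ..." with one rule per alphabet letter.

A->AB, B->CBC, C->BB

  step 0 ⇒ step 1: AACB ⇒ AB·AB·BB·CBC
    A ↦ AB
    B ↦ CBC
    C ↦ BB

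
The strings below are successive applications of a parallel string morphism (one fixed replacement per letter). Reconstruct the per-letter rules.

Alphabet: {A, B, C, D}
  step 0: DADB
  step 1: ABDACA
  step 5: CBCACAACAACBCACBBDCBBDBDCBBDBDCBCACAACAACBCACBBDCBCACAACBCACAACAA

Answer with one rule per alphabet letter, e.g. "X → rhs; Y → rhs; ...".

A->BD, B->CA, C->CB, D->A

  step 0 ⇒ step 1: DADB ⇒ A·BD·A·CA
    A ↦ BD
    B ↦ CA
    D ↦ A
    C ↦ CB  (constrained at step 1)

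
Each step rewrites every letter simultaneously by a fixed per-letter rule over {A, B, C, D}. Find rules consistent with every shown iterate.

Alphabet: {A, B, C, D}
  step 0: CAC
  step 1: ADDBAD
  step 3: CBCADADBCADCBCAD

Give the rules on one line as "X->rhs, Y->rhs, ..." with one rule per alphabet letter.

  step 0 ⇒ step 1: CAC ⇒ AD·DB·AD
    A ↦ DB
    C ↦ AD
    B ↦ BC  (constrained at step 1)
    D ↦ C  (constrained at step 1)

A->DB, B->BC, C->AD, D->C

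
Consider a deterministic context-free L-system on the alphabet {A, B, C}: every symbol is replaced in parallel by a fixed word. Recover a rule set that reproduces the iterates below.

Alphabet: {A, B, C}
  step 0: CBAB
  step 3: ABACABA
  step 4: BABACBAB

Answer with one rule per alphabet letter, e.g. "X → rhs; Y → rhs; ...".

A->B, B->A, C->AC

  step 3 ⇒ step 4: ABACABA ⇒ B·A·B·AC·B·A·B
    A ↦ B
    B ↦ A
    C ↦ AC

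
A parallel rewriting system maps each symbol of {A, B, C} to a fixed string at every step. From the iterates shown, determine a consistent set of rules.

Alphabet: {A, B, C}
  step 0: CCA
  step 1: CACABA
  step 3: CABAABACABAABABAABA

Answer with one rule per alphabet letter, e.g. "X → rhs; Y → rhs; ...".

  step 0 ⇒ step 1: CCA ⇒ CA·CA·BA
    A ↦ BA
    C ↦ CA
    B ↦ A  (constrained at step 1)

A->BA, B->A, C->CA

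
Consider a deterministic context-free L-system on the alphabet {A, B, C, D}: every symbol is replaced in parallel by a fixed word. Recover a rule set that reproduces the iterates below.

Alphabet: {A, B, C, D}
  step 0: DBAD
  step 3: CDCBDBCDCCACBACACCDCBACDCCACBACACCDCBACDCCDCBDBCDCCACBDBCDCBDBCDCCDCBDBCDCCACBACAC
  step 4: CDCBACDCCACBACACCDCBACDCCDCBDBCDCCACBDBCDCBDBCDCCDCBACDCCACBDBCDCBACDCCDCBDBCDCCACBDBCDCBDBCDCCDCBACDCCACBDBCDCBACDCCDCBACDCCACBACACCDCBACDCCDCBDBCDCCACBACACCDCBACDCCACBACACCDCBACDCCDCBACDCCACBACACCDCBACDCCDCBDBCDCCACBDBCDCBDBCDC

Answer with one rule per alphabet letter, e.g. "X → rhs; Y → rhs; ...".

A->BDB, B->CAC, C->CDC, D->BA

  step 3 ⇒ step 4: CDCBDBCDCCACBACACCDCBACDCCACBACACCDCBACDCCDCBDBCDCCACBDBCDCBDBCDCCDCBDBCDCCACBACAC ⇒ CDC·BA·CDC·CAC·BA·CAC·CDC·BA·CDC·CDC·BDB·CDC·CAC·BDB·CDC·BDB·CDC·CDC·BA·CDC·CAC·BDB·CDC·BA·CDC·CDC·BDB·CDC·CAC·BDB·CDC·BDB·CDC·CDC·BA·CDC·CAC·BDB·CDC·BA·CDC·CDC·BA·CDC·CAC·BA·CAC·CDC·BA·CDC·CDC·BDB·CDC·CAC·BA·CAC·CDC·BA·CDC·CAC·BA·CAC·CDC·BA·CDC·CDC·BA·CDC·CAC·BA·CAC·CDC·BA·CDC·CDC·BDB·CDC·CAC·BDB·CDC·BDB·CDC
    A ↦ BDB
    B ↦ CAC
    C ↦ CDC
    D ↦ BA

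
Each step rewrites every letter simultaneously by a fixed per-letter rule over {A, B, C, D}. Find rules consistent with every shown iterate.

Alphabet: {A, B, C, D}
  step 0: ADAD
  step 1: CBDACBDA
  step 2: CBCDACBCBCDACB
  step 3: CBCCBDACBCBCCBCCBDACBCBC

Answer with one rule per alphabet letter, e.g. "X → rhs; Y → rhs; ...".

A->CB, B->C, C->CB, D->DA

  step 2 ⇒ step 3: CBCDACBCBCDACB ⇒ CB·C·CB·DA·CB·CB·C·CB·C·CB·DA·CB·CB·C
    A ↦ CB
    B ↦ C
    C ↦ CB
    D ↦ DA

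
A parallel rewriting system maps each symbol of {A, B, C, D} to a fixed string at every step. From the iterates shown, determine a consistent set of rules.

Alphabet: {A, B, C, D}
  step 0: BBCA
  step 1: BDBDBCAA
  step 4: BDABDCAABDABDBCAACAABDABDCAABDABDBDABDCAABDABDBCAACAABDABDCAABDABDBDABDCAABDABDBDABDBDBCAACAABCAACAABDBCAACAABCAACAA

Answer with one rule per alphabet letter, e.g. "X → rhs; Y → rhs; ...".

A->CAA, B->BD, C->B, D->ABD

  step 0 ⇒ step 1: BBCA ⇒ BD·BD·B·CAA
    A ↦ CAA
    B ↦ BD
    C ↦ B
    D ↦ ABD  (constrained at step 1)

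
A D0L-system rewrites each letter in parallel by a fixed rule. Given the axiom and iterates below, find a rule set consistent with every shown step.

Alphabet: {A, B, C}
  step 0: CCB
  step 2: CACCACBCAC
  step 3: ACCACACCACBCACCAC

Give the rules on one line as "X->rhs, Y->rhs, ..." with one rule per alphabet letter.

A->C, B->BC, C->AC

  step 2 ⇒ step 3: CACCACBCAC ⇒ AC·C·AC·AC·C·AC·BC·AC·C·AC
    A ↦ C
    B ↦ BC
    C ↦ AC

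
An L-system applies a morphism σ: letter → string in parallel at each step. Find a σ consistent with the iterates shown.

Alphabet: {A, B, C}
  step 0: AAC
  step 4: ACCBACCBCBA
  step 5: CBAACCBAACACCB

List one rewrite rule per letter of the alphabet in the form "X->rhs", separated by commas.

A->CB, B->C, C->A

  step 4 ⇒ step 5: ACCBACCBCBA ⇒ CB·A·A·C·CB·A·A·C·A·C·CB
    A ↦ CB
    B ↦ C
    C ↦ A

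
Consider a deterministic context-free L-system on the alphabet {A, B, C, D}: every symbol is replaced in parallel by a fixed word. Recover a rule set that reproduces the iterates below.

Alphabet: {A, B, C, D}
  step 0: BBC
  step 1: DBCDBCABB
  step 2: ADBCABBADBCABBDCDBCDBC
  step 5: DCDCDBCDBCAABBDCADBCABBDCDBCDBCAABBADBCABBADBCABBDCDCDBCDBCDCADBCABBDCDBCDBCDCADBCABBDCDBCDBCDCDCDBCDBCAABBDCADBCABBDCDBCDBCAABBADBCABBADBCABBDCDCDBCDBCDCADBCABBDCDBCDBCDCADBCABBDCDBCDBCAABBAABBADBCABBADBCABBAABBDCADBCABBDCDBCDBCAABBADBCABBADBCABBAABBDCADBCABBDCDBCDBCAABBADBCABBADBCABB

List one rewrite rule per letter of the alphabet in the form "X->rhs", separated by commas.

  step 1 ⇒ step 2: DBCDBCABB ⇒ A·DBC·ABB·A·DBC·ABB·DC·DBC·DBC
    A ↦ DC
    B ↦ DBC
    C ↦ ABB
    D ↦ A

A->DC, B->DBC, C->ABB, D->A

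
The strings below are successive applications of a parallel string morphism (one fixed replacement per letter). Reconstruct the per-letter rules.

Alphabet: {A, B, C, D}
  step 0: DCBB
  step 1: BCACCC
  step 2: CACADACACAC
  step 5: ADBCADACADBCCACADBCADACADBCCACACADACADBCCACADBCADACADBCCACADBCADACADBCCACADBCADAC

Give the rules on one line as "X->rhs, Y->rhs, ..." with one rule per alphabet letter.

A->AD, B->C, C->AC, D->BC

  step 1 ⇒ step 2: BCACCC ⇒ C·AC·AD·AC·AC·AC
    A ↦ AD
    B ↦ C
    C ↦ AC
  step 0 ⇒ step 1: DCBB ⇒ BC·AC·C·C
    D ↦ BC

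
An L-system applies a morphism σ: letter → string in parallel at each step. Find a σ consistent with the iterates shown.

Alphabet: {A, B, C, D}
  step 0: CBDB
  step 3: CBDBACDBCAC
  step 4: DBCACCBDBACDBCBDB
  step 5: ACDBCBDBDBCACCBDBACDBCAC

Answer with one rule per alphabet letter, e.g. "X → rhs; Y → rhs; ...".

  step 4 ⇒ step 5: DBCACCBDBACDBCBDB ⇒ A·C·DB·CB·DB·DB·C·A·C·CB·DB·A·C·DB·C·A·C
    A ↦ CB
    B ↦ C
    C ↦ DB
    D ↦ A

A->CB, B->C, C->DB, D->A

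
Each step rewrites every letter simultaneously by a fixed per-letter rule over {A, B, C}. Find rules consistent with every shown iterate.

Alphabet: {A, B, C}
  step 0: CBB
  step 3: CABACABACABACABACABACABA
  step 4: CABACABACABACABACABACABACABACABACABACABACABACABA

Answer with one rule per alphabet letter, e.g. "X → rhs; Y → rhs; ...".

  step 3 ⇒ step 4: CABACABACABACABACABACABA ⇒ CA·BA·CA·BA·CA·BA·CA·BA·CA·BA·CA·BA·CA·BA·CA·BA·CA·BA·CA·BA·CA·BA·CA·BA
    A ↦ BA
    B ↦ CA
    C ↦ CA

A->BA, B->CA, C->CA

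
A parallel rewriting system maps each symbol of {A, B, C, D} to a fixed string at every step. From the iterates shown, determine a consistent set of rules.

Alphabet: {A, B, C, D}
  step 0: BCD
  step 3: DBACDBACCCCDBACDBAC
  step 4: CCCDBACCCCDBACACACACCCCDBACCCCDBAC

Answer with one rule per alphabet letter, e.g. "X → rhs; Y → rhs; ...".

  step 3 ⇒ step 4: DBACDBACCCCDBACDBAC ⇒ C·CC·DB·AC·C·CC·DB·AC·AC·AC·AC·C·CC·DB·AC·C·CC·DB·AC
    A ↦ DB
    B ↦ CC
    C ↦ AC
    D ↦ C

A->DB, B->CC, C->AC, D->C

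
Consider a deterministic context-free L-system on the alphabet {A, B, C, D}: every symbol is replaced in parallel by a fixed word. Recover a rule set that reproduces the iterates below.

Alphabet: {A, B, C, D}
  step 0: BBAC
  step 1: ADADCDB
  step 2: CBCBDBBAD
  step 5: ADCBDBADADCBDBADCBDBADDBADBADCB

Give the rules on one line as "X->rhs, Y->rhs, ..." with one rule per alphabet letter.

A->C, B->AD, C->DB, D->B

  step 1 ⇒ step 2: ADADCDB ⇒ C·B·C·B·DB·B·AD
    A ↦ C
    B ↦ AD
    C ↦ DB
    D ↦ B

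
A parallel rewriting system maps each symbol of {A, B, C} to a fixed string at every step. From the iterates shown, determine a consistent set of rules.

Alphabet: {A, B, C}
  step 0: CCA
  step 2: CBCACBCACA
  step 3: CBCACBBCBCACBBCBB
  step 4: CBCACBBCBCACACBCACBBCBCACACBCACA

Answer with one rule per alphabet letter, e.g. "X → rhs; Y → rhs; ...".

  step 3 ⇒ step 4: CBCACBBCBCACBBCBB ⇒ CB·CA·CB·B·CB·CA·CA·CB·CA·CB·B·CB·CA·CA·CB·CA·CA
    A ↦ B
    B ↦ CA
    C ↦ CB

A->B, B->CA, C->CB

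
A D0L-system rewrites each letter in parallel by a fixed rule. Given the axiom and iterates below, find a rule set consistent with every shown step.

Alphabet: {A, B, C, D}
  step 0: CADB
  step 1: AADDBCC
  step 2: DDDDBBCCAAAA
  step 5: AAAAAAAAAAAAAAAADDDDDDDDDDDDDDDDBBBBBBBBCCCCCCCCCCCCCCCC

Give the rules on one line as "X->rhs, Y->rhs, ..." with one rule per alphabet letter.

  step 1 ⇒ step 2: AADDBCC ⇒ DD·DD·B·B·CC·AA·AA
    A ↦ DD
    B ↦ CC
    C ↦ AA
    D ↦ B

A->DD, B->CC, C->AA, D->B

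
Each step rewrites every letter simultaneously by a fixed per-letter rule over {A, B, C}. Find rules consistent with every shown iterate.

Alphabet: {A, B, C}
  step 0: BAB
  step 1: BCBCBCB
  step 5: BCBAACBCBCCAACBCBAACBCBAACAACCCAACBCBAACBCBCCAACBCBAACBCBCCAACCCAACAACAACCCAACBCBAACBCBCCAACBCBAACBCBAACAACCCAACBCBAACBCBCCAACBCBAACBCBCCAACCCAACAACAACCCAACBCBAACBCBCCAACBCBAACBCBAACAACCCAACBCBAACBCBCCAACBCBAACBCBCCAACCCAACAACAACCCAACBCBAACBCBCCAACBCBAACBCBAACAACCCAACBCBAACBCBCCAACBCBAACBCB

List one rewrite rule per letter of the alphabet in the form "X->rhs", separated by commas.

  step 0 ⇒ step 1: BAB ⇒ BCB·C·BCB
    A ↦ C
    B ↦ BCB
    C ↦ AAC  (constrained at step 1)

A->C, B->BCB, C->AAC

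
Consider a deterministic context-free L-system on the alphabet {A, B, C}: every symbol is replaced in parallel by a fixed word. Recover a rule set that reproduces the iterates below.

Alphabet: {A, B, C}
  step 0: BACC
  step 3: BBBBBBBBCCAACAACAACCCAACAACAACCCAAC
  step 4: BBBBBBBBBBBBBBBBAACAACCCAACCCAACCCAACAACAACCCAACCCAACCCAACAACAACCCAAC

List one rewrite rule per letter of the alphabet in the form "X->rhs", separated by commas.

  step 3 ⇒ step 4: BBBBBBBBCCAACAACAACCCAACAACAACCCAAC ⇒ BB·BB·BB·BB·BB·BB·BB·BB·AAC·AAC·C·C·AAC·C·C·AAC·C·C·AAC·AAC·AAC·C·C·AAC·C·C·AAC·C·C·AAC·AAC·AAC·C·C·AAC
    A ↦ C
    B ↦ BB
    C ↦ AAC

A->C, B->BB, C->AAC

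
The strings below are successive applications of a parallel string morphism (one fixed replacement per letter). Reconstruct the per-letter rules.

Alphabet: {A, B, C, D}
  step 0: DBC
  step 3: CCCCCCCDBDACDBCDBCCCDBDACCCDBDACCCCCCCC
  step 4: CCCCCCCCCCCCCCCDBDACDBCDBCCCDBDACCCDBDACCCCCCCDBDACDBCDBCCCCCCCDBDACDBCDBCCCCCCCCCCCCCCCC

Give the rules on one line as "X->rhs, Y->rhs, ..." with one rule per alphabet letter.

  step 3 ⇒ step 4: CCCCCCCDBDACDBCDBCCCDBDACCCDBDACCCCCCCC ⇒ CC·CC·CC·CC·CC·CC·CC·CDB·DA·CDB·CDB·CC·CDB·DA·CC·CDB·DA·CC·CC·CC·CDB·DA·CDB·CDB·CC·CC·CC·CDB·DA·CDB·CDB·CC·CC·CC·CC·CC·CC·CC·CC
    A ↦ CDB
    B ↦ DA
    C ↦ CC
    D ↦ CDB

A->CDB, B->DA, C->CC, D->CDB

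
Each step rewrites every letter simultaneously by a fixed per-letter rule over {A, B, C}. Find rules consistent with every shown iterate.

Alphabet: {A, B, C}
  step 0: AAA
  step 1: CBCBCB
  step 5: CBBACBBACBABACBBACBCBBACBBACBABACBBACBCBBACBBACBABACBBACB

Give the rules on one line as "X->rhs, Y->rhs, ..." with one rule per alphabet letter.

A->CB, B->BA, C->A

  step 0 ⇒ step 1: AAA ⇒ CB·CB·CB
    A ↦ CB
    B ↦ BA  (constrained at step 1)
    C ↦ A  (constrained at step 1)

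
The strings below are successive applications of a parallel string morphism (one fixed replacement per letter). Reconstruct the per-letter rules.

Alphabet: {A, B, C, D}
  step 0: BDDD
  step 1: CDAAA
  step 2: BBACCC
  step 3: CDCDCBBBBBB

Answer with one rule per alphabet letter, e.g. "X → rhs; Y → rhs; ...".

  step 2 ⇒ step 3: BBACCC ⇒ CD·CD·C·BB·BB·BB
    A ↦ C
    B ↦ CD
    C ↦ BB
  step 0 ⇒ step 1: BDDD ⇒ CD·A·A·A
    D ↦ A

A->C, B->CD, C->BB, D->A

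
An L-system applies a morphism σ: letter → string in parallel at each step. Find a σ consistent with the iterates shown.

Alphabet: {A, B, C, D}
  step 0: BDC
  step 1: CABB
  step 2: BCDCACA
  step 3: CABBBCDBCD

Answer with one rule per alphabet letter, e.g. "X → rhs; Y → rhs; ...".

  step 2 ⇒ step 3: BCDCACA ⇒ CA·B·B·B·CD·B·CD
    A ↦ CD
    B ↦ CA
    C ↦ B
    D ↦ B

A->CD, B->CA, C->B, D->B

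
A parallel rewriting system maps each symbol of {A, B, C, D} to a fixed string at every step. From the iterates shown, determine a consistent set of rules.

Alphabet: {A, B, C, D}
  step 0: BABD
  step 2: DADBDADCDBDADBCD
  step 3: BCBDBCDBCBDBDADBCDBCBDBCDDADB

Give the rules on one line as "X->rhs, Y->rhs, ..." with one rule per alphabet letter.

A->CBD, B->CD, C->DAD, D->B

  step 2 ⇒ step 3: DADBDADCDBDADBCD ⇒ B·CBD·B·CD·B·CBD·B·DAD·B·CD·B·CBD·B·CD·DAD·B
    A ↦ CBD
    B ↦ CD
    C ↦ DAD
    D ↦ B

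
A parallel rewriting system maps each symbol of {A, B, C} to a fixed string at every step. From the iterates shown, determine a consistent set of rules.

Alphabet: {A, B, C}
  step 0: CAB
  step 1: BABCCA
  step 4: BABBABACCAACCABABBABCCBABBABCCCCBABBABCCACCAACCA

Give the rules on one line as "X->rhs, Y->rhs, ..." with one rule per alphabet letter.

A->CC, B->A, C->BAB

  step 0 ⇒ step 1: CAB ⇒ BAB·CC·A
    A ↦ CC
    B ↦ A
    C ↦ BAB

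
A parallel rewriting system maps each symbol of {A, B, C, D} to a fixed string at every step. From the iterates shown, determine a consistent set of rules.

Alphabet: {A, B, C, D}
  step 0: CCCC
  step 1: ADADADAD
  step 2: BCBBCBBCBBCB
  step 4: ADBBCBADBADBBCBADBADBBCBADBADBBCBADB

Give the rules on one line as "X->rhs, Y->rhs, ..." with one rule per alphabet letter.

  step 1 ⇒ step 2: ADADADAD ⇒ B·CB·B·CB·B·CB·B·CB
    A ↦ B
    D ↦ CB
    B ↦ CA  (constrained at step 2)
  step 0 ⇒ step 1: CCCC ⇒ AD·AD·AD·AD
    C ↦ AD

A->B, B->CA, C->AD, D->CB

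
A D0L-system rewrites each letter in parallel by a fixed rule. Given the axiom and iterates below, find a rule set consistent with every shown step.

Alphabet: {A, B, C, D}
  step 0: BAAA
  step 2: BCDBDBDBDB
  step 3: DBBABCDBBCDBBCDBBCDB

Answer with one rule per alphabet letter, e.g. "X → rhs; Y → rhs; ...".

A->B, B->DB, C->BA, D->BC

  step 2 ⇒ step 3: BCDBDBDBDB ⇒ DB·BA·BC·DB·BC·DB·BC·DB·BC·DB
    B ↦ DB
    C ↦ BA
    D ↦ BC
    A ↦ B  (constrained at step 0)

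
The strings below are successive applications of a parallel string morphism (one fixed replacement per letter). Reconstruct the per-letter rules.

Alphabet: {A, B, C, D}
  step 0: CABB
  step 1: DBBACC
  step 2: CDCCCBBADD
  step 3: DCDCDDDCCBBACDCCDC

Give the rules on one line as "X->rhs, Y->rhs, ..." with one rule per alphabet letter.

  step 2 ⇒ step 3: CDCCCBBADD ⇒ D·CDC·D·D·D·C·C·BBA·CDC·CDC
    A ↦ BBA
    B ↦ C
    C ↦ D
    D ↦ CDC

A->BBA, B->C, C->D, D->CDC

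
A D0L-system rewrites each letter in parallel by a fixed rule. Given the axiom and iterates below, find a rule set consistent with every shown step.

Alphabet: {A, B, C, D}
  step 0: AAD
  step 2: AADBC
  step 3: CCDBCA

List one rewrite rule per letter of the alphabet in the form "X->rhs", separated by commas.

  step 2 ⇒ step 3: AADBC ⇒ C·C·DB·C·A
    A ↦ C
    B ↦ C
    C ↦ A
    D ↦ DB

A->C, B->C, C->A, D->DB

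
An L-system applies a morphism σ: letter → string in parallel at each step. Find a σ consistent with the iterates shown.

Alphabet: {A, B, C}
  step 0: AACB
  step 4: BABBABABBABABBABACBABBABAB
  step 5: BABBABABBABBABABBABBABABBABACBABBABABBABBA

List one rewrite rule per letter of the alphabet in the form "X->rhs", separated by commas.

  step 4 ⇒ step 5: BABBABABBABABBABACBABBABAB ⇒ BA·B·BA·BA·B·BA·B·BA·BA·B·BA·B·BA·BA·B·BA·B·AC·BA·B·BA·BA·B·BA·B·BA
    A ↦ B
    B ↦ BA
    C ↦ AC

A->B, B->BA, C->AC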